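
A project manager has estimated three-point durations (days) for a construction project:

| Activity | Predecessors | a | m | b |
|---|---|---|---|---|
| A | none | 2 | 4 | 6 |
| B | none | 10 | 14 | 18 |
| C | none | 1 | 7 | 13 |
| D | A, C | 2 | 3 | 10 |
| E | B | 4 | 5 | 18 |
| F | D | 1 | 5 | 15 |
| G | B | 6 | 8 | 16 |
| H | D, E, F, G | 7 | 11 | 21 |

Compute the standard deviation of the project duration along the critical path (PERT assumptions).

3.16 days

te_A = (2 + 4·4 + 6)/6 = 24/6 = 4; σ²_A = ((6−2)/6)² = 0.444
te_B = (10 + 4·14 + 18)/6 = 84/6 = 14; σ²_B = ((18−10)/6)² = 1.778
te_C = (1 + 4·7 + 13)/6 = 42/6 = 7; σ²_C = ((13−1)/6)² = 4.000
te_D = (2 + 4·3 + 10)/6 = 24/6 = 4; σ²_D = ((10−2)/6)² = 1.778
te_E = (4 + 4·5 + 18)/6 = 42/6 = 7; σ²_E = ((18−4)/6)² = 5.444
te_F = (1 + 4·5 + 15)/6 = 36/6 = 6; σ²_F = ((15−1)/6)² = 5.444
te_G = (6 + 4·8 + 16)/6 = 54/6 = 9; σ²_G = ((16−6)/6)² = 2.778
te_H = (7 + 4·11 + 21)/6 = 72/6 = 12; σ²_H = ((21−7)/6)² = 5.444

Forward pass:
ES_A = 0; EF_A = 4
ES_B = 0; EF_B = 14
ES_C = 0; EF_C = 7
ES_D = max(EF_A=4, EF_C=7) = 7; EF_D = 7+4 = 11
ES_E = 14; EF_E = 14+7 = 21
ES_F = 11; EF_F = 11+6 = 17
ES_G = 14; EF_G = 14+9 = 23
ES_H = max(EF_D=11, EF_E=21, EF_F=17, EF_G=23) = 23; EF_H = 23+12 = 35
Expected project duration μ = 35 days. Critical path: B → G → H.

Variance along critical path = 1.778 + 2.778 + 5.444 = 10.000
σ = √10.000 = 3.162 days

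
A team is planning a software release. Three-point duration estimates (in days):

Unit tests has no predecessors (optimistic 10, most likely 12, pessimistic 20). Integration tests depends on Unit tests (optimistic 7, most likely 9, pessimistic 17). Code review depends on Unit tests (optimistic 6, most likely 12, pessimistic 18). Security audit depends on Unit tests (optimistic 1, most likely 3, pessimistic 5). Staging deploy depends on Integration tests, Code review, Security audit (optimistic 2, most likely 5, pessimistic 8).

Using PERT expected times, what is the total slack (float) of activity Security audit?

te_Unit tests = (10 + 4·12 + 20)/6 = 78/6 = 13
te_Integration tests = (7 + 4·9 + 17)/6 = 60/6 = 10
te_Code review = (6 + 4·12 + 18)/6 = 72/6 = 12
te_Security audit = (1 + 4·3 + 5)/6 = 18/6 = 3
te_Staging deploy = (2 + 4·5 + 8)/6 = 30/6 = 5

Forward pass:
ES_Unit tests = 0; EF_Unit tests = 13
ES_Integration tests = 13; EF_Integration tests = 13+10 = 23
ES_Code review = 13; EF_Code review = 13+12 = 25
ES_Security audit = 13; EF_Security audit = 13+3 = 16
ES_Staging deploy = max(EF_Integration tests=23, EF_Code review=25, EF_Security audit=16) = 25; EF_Staging deploy = 25+5 = 30
Expected project duration μ = 30 days. Critical path: Unit tests → Code review → Staging deploy.

Backward pass:
LF_Staging deploy = 30; LS_Staging deploy = 30−5 = 25
LF_Security audit = LS_Staging deploy = 25; LS_Security audit = 25−3 = 22
LF_Code review = LS_Staging deploy = 25; LS_Code review = 25−12 = 13
LF_Integration tests = LS_Staging deploy = 25; LS_Integration tests = 25−10 = 15
LF_Unit tests = min(LS_Integration tests=15, LS_Code review=13, LS_Security audit=22) = 13; LS_Unit tests = 13−13 = 0
Slack_Security audit = LS_Security audit − ES_Security audit = 22 − 13 = 9

9 days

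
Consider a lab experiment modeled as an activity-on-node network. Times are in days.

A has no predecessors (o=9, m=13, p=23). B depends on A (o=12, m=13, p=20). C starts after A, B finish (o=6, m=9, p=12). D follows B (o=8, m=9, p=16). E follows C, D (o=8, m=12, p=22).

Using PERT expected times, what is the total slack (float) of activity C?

1 days

te_A = (9 + 4·13 + 23)/6 = 84/6 = 14
te_B = (12 + 4·13 + 20)/6 = 84/6 = 14
te_C = (6 + 4·9 + 12)/6 = 54/6 = 9
te_D = (8 + 4·9 + 16)/6 = 60/6 = 10
te_E = (8 + 4·12 + 22)/6 = 78/6 = 13

Forward pass:
ES_A = 0; EF_A = 14
ES_B = 14; EF_B = 14+14 = 28
ES_C = max(EF_A=14, EF_B=28) = 28; EF_C = 28+9 = 37
ES_D = 28; EF_D = 28+10 = 38
ES_E = max(EF_C=37, EF_D=38) = 38; EF_E = 38+13 = 51
Expected project duration μ = 51 days. Critical path: A → B → D → E.

Backward pass:
LF_E = 51; LS_E = 51−13 = 38
LF_D = LS_E = 38; LS_D = 38−10 = 28
LF_C = LS_E = 38; LS_C = 38−9 = 29
LF_B = min(LS_C=29, LS_D=28) = 28; LS_B = 28−14 = 14
LF_A = min(LS_B=14, LS_C=29) = 14; LS_A = 14−14 = 0
Slack_C = LS_C − ES_C = 29 − 28 = 1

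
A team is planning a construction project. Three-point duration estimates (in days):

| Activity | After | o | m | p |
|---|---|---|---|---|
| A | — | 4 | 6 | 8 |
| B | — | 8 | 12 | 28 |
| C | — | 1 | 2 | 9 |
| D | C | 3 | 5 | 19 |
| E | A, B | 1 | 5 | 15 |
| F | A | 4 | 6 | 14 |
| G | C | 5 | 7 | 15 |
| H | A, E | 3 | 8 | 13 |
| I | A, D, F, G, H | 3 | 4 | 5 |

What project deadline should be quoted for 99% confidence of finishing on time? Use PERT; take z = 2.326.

te_A = (4 + 4·6 + 8)/6 = 36/6 = 6; σ²_A = ((8−4)/6)² = 0.444
te_B = (8 + 4·12 + 28)/6 = 84/6 = 14; σ²_B = ((28−8)/6)² = 11.111
te_C = (1 + 4·2 + 9)/6 = 18/6 = 3; σ²_C = ((9−1)/6)² = 1.778
te_D = (3 + 4·5 + 19)/6 = 42/6 = 7; σ²_D = ((19−3)/6)² = 7.111
te_E = (1 + 4·5 + 15)/6 = 36/6 = 6; σ²_E = ((15−1)/6)² = 5.444
te_F = (4 + 4·6 + 14)/6 = 42/6 = 7; σ²_F = ((14−4)/6)² = 2.778
te_G = (5 + 4·7 + 15)/6 = 48/6 = 8; σ²_G = ((15−5)/6)² = 2.778
te_H = (3 + 4·8 + 13)/6 = 48/6 = 8; σ²_H = ((13−3)/6)² = 2.778
te_I = (3 + 4·4 + 5)/6 = 24/6 = 4; σ²_I = ((5−3)/6)² = 0.111

Forward pass:
ES_A = 0; EF_A = 6
ES_B = 0; EF_B = 14
ES_C = 0; EF_C = 3
ES_D = 3; EF_D = 3+7 = 10
ES_E = max(EF_A=6, EF_B=14) = 14; EF_E = 14+6 = 20
ES_F = 6; EF_F = 6+7 = 13
ES_G = 3; EF_G = 3+8 = 11
ES_H = max(EF_A=6, EF_E=20) = 20; EF_H = 20+8 = 28
ES_I = max(EF_A=6, EF_D=10, EF_F=13, EF_G=11, EF_H=28) = 28; EF_I = 28+4 = 32
Expected project duration μ = 32 days. Critical path: B → E → H → I.

Variance along critical path = 11.111 + 5.444 + 2.778 + 0.111 = 19.444; σ = 4.410 days.
D = μ + z·σ = 32 + 2.326·4.410 = 42.3 days

42.3 days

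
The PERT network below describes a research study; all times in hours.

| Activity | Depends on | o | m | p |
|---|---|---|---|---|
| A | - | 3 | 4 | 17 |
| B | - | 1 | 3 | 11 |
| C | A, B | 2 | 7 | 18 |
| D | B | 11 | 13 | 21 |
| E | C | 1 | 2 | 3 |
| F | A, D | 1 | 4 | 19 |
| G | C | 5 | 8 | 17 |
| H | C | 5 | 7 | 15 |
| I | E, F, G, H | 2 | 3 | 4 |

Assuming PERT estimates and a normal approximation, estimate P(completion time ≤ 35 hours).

te_A = (3 + 4·4 + 17)/6 = 36/6 = 6; σ²_A = ((17−3)/6)² = 5.444
te_B = (1 + 4·3 + 11)/6 = 24/6 = 4; σ²_B = ((11−1)/6)² = 2.778
te_C = (2 + 4·7 + 18)/6 = 48/6 = 8; σ²_C = ((18−2)/6)² = 7.111
te_D = (11 + 4·13 + 21)/6 = 84/6 = 14; σ²_D = ((21−11)/6)² = 2.778
te_E = (1 + 4·2 + 3)/6 = 12/6 = 2; σ²_E = ((3−1)/6)² = 0.111
te_F = (1 + 4·4 + 19)/6 = 36/6 = 6; σ²_F = ((19−1)/6)² = 9.000
te_G = (5 + 4·8 + 17)/6 = 54/6 = 9; σ²_G = ((17−5)/6)² = 4.000
te_H = (5 + 4·7 + 15)/6 = 48/6 = 8; σ²_H = ((15−5)/6)² = 2.778
te_I = (2 + 4·3 + 4)/6 = 18/6 = 3; σ²_I = ((4−2)/6)² = 0.111

Forward pass:
ES_A = 0; EF_A = 6
ES_B = 0; EF_B = 4
ES_C = max(EF_A=6, EF_B=4) = 6; EF_C = 6+8 = 14
ES_D = 4; EF_D = 4+14 = 18
ES_E = 14; EF_E = 14+2 = 16
ES_F = max(EF_A=6, EF_D=18) = 18; EF_F = 18+6 = 24
ES_G = 14; EF_G = 14+9 = 23
ES_H = 14; EF_H = 14+8 = 22
ES_I = max(EF_E=16, EF_F=24, EF_G=23, EF_H=22) = 24; EF_I = 24+3 = 27
Expected project duration μ = 27 hours. Critical path: B → D → F → I.

Variance along critical path = 2.778 + 2.778 + 9.000 + 0.111 = 14.667; σ = √14.667 = 3.830 hours.
Z = (35 − 27) / 3.830 = 2.089
P(T ≤ 35) = Φ(2.089) ≈ 0.982

0.982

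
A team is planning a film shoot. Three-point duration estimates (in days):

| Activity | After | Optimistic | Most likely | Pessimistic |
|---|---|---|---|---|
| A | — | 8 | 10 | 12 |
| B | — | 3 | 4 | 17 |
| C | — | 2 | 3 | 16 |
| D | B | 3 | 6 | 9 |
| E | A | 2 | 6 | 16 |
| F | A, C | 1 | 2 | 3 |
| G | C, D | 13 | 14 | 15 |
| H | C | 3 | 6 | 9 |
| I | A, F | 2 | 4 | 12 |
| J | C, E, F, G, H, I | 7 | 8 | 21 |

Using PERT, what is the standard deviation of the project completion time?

3.46 days

te_A = (8 + 4·10 + 12)/6 = 60/6 = 10; σ²_A = ((12−8)/6)² = 0.444
te_B = (3 + 4·4 + 17)/6 = 36/6 = 6; σ²_B = ((17−3)/6)² = 5.444
te_C = (2 + 4·3 + 16)/6 = 30/6 = 5; σ²_C = ((16−2)/6)² = 5.444
te_D = (3 + 4·6 + 9)/6 = 36/6 = 6; σ²_D = ((9−3)/6)² = 1.000
te_E = (2 + 4·6 + 16)/6 = 42/6 = 7; σ²_E = ((16−2)/6)² = 5.444
te_F = (1 + 4·2 + 3)/6 = 12/6 = 2; σ²_F = ((3−1)/6)² = 0.111
te_G = (13 + 4·14 + 15)/6 = 84/6 = 14; σ²_G = ((15−13)/6)² = 0.111
te_H = (3 + 4·6 + 9)/6 = 36/6 = 6; σ²_H = ((9−3)/6)² = 1.000
te_I = (2 + 4·4 + 12)/6 = 30/6 = 5; σ²_I = ((12−2)/6)² = 2.778
te_J = (7 + 4·8 + 21)/6 = 60/6 = 10; σ²_J = ((21−7)/6)² = 5.444

Forward pass:
ES_A = 0; EF_A = 10
ES_B = 0; EF_B = 6
ES_C = 0; EF_C = 5
ES_D = 6; EF_D = 6+6 = 12
ES_E = 10; EF_E = 10+7 = 17
ES_F = max(EF_A=10, EF_C=5) = 10; EF_F = 10+2 = 12
ES_G = max(EF_C=5, EF_D=12) = 12; EF_G = 12+14 = 26
ES_H = 5; EF_H = 5+6 = 11
ES_I = max(EF_A=10, EF_F=12) = 12; EF_I = 12+5 = 17
ES_J = max(EF_C=5, EF_E=17, EF_F=12, EF_G=26, EF_H=11, EF_I=17) = 26; EF_J = 26+10 = 36
Expected project duration μ = 36 days. Critical path: B → D → G → J.

Variance along critical path = 5.444 + 1.000 + 0.111 + 5.444 = 12.000
σ = √12.000 = 3.464 days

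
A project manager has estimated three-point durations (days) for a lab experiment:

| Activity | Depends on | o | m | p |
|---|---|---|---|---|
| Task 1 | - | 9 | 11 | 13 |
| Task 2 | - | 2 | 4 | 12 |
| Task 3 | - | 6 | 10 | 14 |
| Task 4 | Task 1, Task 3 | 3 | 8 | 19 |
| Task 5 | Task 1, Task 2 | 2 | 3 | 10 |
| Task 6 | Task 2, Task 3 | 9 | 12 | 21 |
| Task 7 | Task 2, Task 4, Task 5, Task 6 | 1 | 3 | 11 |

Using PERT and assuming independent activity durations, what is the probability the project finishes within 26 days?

te_Task 1 = (9 + 4·11 + 13)/6 = 66/6 = 11; σ²_Task 1 = ((13−9)/6)² = 0.444
te_Task 2 = (2 + 4·4 + 12)/6 = 30/6 = 5; σ²_Task 2 = ((12−2)/6)² = 2.778
te_Task 3 = (6 + 4·10 + 14)/6 = 60/6 = 10; σ²_Task 3 = ((14−6)/6)² = 1.778
te_Task 4 = (3 + 4·8 + 19)/6 = 54/6 = 9; σ²_Task 4 = ((19−3)/6)² = 7.111
te_Task 5 = (2 + 4·3 + 10)/6 = 24/6 = 4; σ²_Task 5 = ((10−2)/6)² = 1.778
te_Task 6 = (9 + 4·12 + 21)/6 = 78/6 = 13; σ²_Task 6 = ((21−9)/6)² = 4.000
te_Task 7 = (1 + 4·3 + 11)/6 = 24/6 = 4; σ²_Task 7 = ((11−1)/6)² = 2.778

Forward pass:
ES_Task 1 = 0; EF_Task 1 = 11
ES_Task 2 = 0; EF_Task 2 = 5
ES_Task 3 = 0; EF_Task 3 = 10
ES_Task 4 = max(EF_Task 1=11, EF_Task 3=10) = 11; EF_Task 4 = 11+9 = 20
ES_Task 5 = max(EF_Task 1=11, EF_Task 2=5) = 11; EF_Task 5 = 11+4 = 15
ES_Task 6 = max(EF_Task 2=5, EF_Task 3=10) = 10; EF_Task 6 = 10+13 = 23
ES_Task 7 = max(EF_Task 2=5, EF_Task 4=20, EF_Task 5=15, EF_Task 6=23) = 23; EF_Task 7 = 23+4 = 27
Expected project duration μ = 27 days. Critical path: Task 3 → Task 6 → Task 7.

Variance along critical path = 1.778 + 4.000 + 2.778 = 8.556; σ = √8.556 = 2.925 days.
Z = (26 − 27) / 2.925 = -0.342
P(T ≤ 26) = Φ(-0.342) ≈ 0.366

0.366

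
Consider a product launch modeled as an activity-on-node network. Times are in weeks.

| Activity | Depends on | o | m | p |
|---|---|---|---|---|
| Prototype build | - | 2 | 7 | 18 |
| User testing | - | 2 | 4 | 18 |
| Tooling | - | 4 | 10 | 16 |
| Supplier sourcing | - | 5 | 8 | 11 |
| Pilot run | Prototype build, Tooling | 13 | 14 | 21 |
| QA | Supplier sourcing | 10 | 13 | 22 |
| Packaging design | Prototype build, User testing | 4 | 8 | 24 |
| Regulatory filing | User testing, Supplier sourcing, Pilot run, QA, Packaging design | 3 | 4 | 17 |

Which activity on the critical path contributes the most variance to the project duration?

Regulatory filing

te_Prototype build = (2 + 4·7 + 18)/6 = 48/6 = 8; σ²_Prototype build = ((18−2)/6)² = 7.111
te_User testing = (2 + 4·4 + 18)/6 = 36/6 = 6; σ²_User testing = ((18−2)/6)² = 7.111
te_Tooling = (4 + 4·10 + 16)/6 = 60/6 = 10; σ²_Tooling = ((16−4)/6)² = 4.000
te_Supplier sourcing = (5 + 4·8 + 11)/6 = 48/6 = 8; σ²_Supplier sourcing = ((11−5)/6)² = 1.000
te_Pilot run = (13 + 4·14 + 21)/6 = 90/6 = 15; σ²_Pilot run = ((21−13)/6)² = 1.778
te_QA = (10 + 4·13 + 22)/6 = 84/6 = 14; σ²_QA = ((22−10)/6)² = 4.000
te_Packaging design = (4 + 4·8 + 24)/6 = 60/6 = 10; σ²_Packaging design = ((24−4)/6)² = 11.111
te_Regulatory filing = (3 + 4·4 + 17)/6 = 36/6 = 6; σ²_Regulatory filing = ((17−3)/6)² = 5.444

Forward pass:
ES_Prototype build = 0; EF_Prototype build = 8
ES_User testing = 0; EF_User testing = 6
ES_Tooling = 0; EF_Tooling = 10
ES_Supplier sourcing = 0; EF_Supplier sourcing = 8
ES_Pilot run = max(EF_Prototype build=8, EF_Tooling=10) = 10; EF_Pilot run = 10+15 = 25
ES_QA = 8; EF_QA = 8+14 = 22
ES_Packaging design = max(EF_Prototype build=8, EF_User testing=6) = 8; EF_Packaging design = 8+10 = 18
ES_Regulatory filing = max(EF_User testing=6, EF_Supplier sourcing=8, EF_Pilot run=25, EF_QA=22, EF_Packaging design=18) = 25; EF_Regulatory filing = 25+6 = 31
Expected project duration μ = 31 weeks. Critical path: Tooling → Pilot run → Regulatory filing.

Variances on critical path: σ²_Tooling=4.000, σ²_Pilot run=1.778, σ²_Regulatory filing=5.444.
Largest is σ²_Regulatory filing = 5.444.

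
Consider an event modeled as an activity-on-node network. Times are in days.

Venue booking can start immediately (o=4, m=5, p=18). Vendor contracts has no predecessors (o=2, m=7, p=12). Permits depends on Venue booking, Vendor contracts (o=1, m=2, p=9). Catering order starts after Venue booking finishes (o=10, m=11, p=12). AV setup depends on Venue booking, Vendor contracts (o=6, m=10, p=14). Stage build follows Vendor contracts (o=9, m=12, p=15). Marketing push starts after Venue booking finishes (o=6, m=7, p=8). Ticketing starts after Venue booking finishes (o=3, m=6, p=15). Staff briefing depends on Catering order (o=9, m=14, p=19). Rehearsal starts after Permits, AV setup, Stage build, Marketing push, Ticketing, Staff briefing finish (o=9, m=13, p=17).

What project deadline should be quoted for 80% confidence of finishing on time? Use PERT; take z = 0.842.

te_Venue booking = (4 + 4·5 + 18)/6 = 42/6 = 7; σ²_Venue booking = ((18−4)/6)² = 5.444
te_Vendor contracts = (2 + 4·7 + 12)/6 = 42/6 = 7; σ²_Vendor contracts = ((12−2)/6)² = 2.778
te_Permits = (1 + 4·2 + 9)/6 = 18/6 = 3; σ²_Permits = ((9−1)/6)² = 1.778
te_Catering order = (10 + 4·11 + 12)/6 = 66/6 = 11; σ²_Catering order = ((12−10)/6)² = 0.111
te_AV setup = (6 + 4·10 + 14)/6 = 60/6 = 10; σ²_AV setup = ((14−6)/6)² = 1.778
te_Stage build = (9 + 4·12 + 15)/6 = 72/6 = 12; σ²_Stage build = ((15−9)/6)² = 1.000
te_Marketing push = (6 + 4·7 + 8)/6 = 42/6 = 7; σ²_Marketing push = ((8−6)/6)² = 0.111
te_Ticketing = (3 + 4·6 + 15)/6 = 42/6 = 7; σ²_Ticketing = ((15−3)/6)² = 4.000
te_Staff briefing = (9 + 4·14 + 19)/6 = 84/6 = 14; σ²_Staff briefing = ((19−9)/6)² = 2.778
te_Rehearsal = (9 + 4·13 + 17)/6 = 78/6 = 13; σ²_Rehearsal = ((17−9)/6)² = 1.778

Forward pass:
ES_Venue booking = 0; EF_Venue booking = 7
ES_Vendor contracts = 0; EF_Vendor contracts = 7
ES_Permits = max(EF_Venue booking=7, EF_Vendor contracts=7) = 7; EF_Permits = 7+3 = 10
ES_Catering order = 7; EF_Catering order = 7+11 = 18
ES_AV setup = max(EF_Venue booking=7, EF_Vendor contracts=7) = 7; EF_AV setup = 7+10 = 17
ES_Stage build = 7; EF_Stage build = 7+12 = 19
ES_Marketing push = 7; EF_Marketing push = 7+7 = 14
ES_Ticketing = 7; EF_Ticketing = 7+7 = 14
ES_Staff briefing = 18; EF_Staff briefing = 18+14 = 32
ES_Rehearsal = max(EF_Permits=10, EF_AV setup=17, EF_Stage build=19, EF_Marketing push=14, EF_Ticketing=14, EF_Staff briefing=32) = 32; EF_Rehearsal = 32+13 = 45
Expected project duration μ = 45 days. Critical path: Venue booking → Catering order → Staff briefing → Rehearsal.

Variance along critical path = 5.444 + 0.111 + 2.778 + 1.778 = 10.111; σ = 3.180 days.
D = μ + z·σ = 45 + 0.842·3.180 = 47.7 days

47.7 days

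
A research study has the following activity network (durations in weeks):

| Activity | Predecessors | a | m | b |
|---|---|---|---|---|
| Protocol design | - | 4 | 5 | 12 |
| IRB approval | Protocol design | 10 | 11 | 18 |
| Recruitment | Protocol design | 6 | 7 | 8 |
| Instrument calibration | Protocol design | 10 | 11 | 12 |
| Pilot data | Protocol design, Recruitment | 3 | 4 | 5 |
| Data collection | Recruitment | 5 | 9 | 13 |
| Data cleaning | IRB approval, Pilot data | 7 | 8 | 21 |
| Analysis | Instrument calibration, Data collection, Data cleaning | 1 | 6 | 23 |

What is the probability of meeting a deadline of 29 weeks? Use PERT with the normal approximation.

te_Protocol design = (4 + 4·5 + 12)/6 = 36/6 = 6; σ²_Protocol design = ((12−4)/6)² = 1.778
te_IRB approval = (10 + 4·11 + 18)/6 = 72/6 = 12; σ²_IRB approval = ((18−10)/6)² = 1.778
te_Recruitment = (6 + 4·7 + 8)/6 = 42/6 = 7; σ²_Recruitment = ((8−6)/6)² = 0.111
te_Instrument calibration = (10 + 4·11 + 12)/6 = 66/6 = 11; σ²_Instrument calibration = ((12−10)/6)² = 0.111
te_Pilot data = (3 + 4·4 + 5)/6 = 24/6 = 4; σ²_Pilot data = ((5−3)/6)² = 0.111
te_Data collection = (5 + 4·9 + 13)/6 = 54/6 = 9; σ²_Data collection = ((13−5)/6)² = 1.778
te_Data cleaning = (7 + 4·8 + 21)/6 = 60/6 = 10; σ²_Data cleaning = ((21−7)/6)² = 5.444
te_Analysis = (1 + 4·6 + 23)/6 = 48/6 = 8; σ²_Analysis = ((23−1)/6)² = 13.444

Forward pass:
ES_Protocol design = 0; EF_Protocol design = 6
ES_IRB approval = 6; EF_IRB approval = 6+12 = 18
ES_Recruitment = 6; EF_Recruitment = 6+7 = 13
ES_Instrument calibration = 6; EF_Instrument calibration = 6+11 = 17
ES_Pilot data = max(EF_Protocol design=6, EF_Recruitment=13) = 13; EF_Pilot data = 13+4 = 17
ES_Data collection = 13; EF_Data collection = 13+9 = 22
ES_Data cleaning = max(EF_IRB approval=18, EF_Pilot data=17) = 18; EF_Data cleaning = 18+10 = 28
ES_Analysis = max(EF_Instrument calibration=17, EF_Data collection=22, EF_Data cleaning=28) = 28; EF_Analysis = 28+8 = 36
Expected project duration μ = 36 weeks. Critical path: Protocol design → IRB approval → Data cleaning → Analysis.

Variance along critical path = 1.778 + 1.778 + 5.444 + 13.444 = 22.444; σ = √22.444 = 4.738 weeks.
Z = (29 − 36) / 4.738 = -1.478
P(T ≤ 29) = Φ(-1.478) ≈ 0.070

0.070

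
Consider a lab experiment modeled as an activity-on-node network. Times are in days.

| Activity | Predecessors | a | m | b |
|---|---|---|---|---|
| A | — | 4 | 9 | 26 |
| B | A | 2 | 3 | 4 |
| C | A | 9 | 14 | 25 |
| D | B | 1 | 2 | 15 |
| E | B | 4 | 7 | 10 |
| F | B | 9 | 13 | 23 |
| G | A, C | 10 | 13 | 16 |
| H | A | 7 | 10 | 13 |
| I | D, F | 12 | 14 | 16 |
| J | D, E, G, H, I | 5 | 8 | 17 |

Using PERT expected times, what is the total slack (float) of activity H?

te_A = (4 + 4·9 + 26)/6 = 66/6 = 11
te_B = (2 + 4·3 + 4)/6 = 18/6 = 3
te_C = (9 + 4·14 + 25)/6 = 90/6 = 15
te_D = (1 + 4·2 + 15)/6 = 24/6 = 4
te_E = (4 + 4·7 + 10)/6 = 42/6 = 7
te_F = (9 + 4·13 + 23)/6 = 84/6 = 14
te_G = (10 + 4·13 + 16)/6 = 78/6 = 13
te_H = (7 + 4·10 + 13)/6 = 60/6 = 10
te_I = (12 + 4·14 + 16)/6 = 84/6 = 14
te_J = (5 + 4·8 + 17)/6 = 54/6 = 9

Forward pass:
ES_A = 0; EF_A = 11
ES_B = 11; EF_B = 11+3 = 14
ES_C = 11; EF_C = 11+15 = 26
ES_D = 14; EF_D = 14+4 = 18
ES_E = 14; EF_E = 14+7 = 21
ES_F = 14; EF_F = 14+14 = 28
ES_G = max(EF_A=11, EF_C=26) = 26; EF_G = 26+13 = 39
ES_H = 11; EF_H = 11+10 = 21
ES_I = max(EF_D=18, EF_F=28) = 28; EF_I = 28+14 = 42
ES_J = max(EF_D=18, EF_E=21, EF_G=39, EF_H=21, EF_I=42) = 42; EF_J = 42+9 = 51
Expected project duration μ = 51 days. Critical path: A → B → F → I → J.

Backward pass:
LF_J = 51; LS_J = 51−9 = 42
LF_I = LS_J = 42; LS_I = 42−14 = 28
LF_H = LS_J = 42; LS_H = 42−10 = 32
LF_G = LS_J = 42; LS_G = 42−13 = 29
LF_F = LS_I = 28; LS_F = 28−14 = 14
LF_E = LS_J = 42; LS_E = 42−7 = 35
LF_D = min(LS_I=28, LS_J=42) = 28; LS_D = 28−4 = 24
LF_C = LS_G = 29; LS_C = 29−15 = 14
LF_B = min(LS_D=24, LS_E=35, LS_F=14) = 14; LS_B = 14−3 = 11
LF_A = min(LS_B=11, LS_C=14, LS_G=29, LS_H=32) = 11; LS_A = 11−11 = 0
Slack_H = LS_H − ES_H = 32 − 11 = 21

21 days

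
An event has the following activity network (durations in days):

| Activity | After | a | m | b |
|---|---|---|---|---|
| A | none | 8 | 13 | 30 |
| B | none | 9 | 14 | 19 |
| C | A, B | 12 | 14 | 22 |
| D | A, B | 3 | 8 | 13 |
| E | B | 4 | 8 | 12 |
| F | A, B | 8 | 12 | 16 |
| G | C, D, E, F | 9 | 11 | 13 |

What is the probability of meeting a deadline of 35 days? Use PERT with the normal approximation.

0.071

te_A = (8 + 4·13 + 30)/6 = 90/6 = 15; σ²_A = ((30−8)/6)² = 13.444
te_B = (9 + 4·14 + 19)/6 = 84/6 = 14; σ²_B = ((19−9)/6)² = 2.778
te_C = (12 + 4·14 + 22)/6 = 90/6 = 15; σ²_C = ((22−12)/6)² = 2.778
te_D = (3 + 4·8 + 13)/6 = 48/6 = 8; σ²_D = ((13−3)/6)² = 2.778
te_E = (4 + 4·8 + 12)/6 = 48/6 = 8; σ²_E = ((12−4)/6)² = 1.778
te_F = (8 + 4·12 + 16)/6 = 72/6 = 12; σ²_F = ((16−8)/6)² = 1.778
te_G = (9 + 4·11 + 13)/6 = 66/6 = 11; σ²_G = ((13−9)/6)² = 0.444

Forward pass:
ES_A = 0; EF_A = 15
ES_B = 0; EF_B = 14
ES_C = max(EF_A=15, EF_B=14) = 15; EF_C = 15+15 = 30
ES_D = max(EF_A=15, EF_B=14) = 15; EF_D = 15+8 = 23
ES_E = 14; EF_E = 14+8 = 22
ES_F = max(EF_A=15, EF_B=14) = 15; EF_F = 15+12 = 27
ES_G = max(EF_C=30, EF_D=23, EF_E=22, EF_F=27) = 30; EF_G = 30+11 = 41
Expected project duration μ = 41 days. Critical path: A → C → G.

Variance along critical path = 13.444 + 2.778 + 0.444 = 16.667; σ = √16.667 = 4.082 days.
Z = (35 − 41) / 4.082 = -1.470
P(T ≤ 35) = Φ(-1.470) ≈ 0.071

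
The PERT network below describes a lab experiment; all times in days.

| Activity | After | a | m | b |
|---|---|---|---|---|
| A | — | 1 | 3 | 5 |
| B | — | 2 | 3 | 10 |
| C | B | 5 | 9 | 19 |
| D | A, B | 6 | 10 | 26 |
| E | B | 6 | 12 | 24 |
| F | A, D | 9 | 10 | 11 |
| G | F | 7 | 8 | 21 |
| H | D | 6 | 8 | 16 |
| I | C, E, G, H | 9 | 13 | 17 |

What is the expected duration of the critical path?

49 days

te_A = (1 + 4·3 + 5)/6 = 18/6 = 3
te_B = (2 + 4·3 + 10)/6 = 24/6 = 4
te_C = (5 + 4·9 + 19)/6 = 60/6 = 10
te_D = (6 + 4·10 + 26)/6 = 72/6 = 12
te_E = (6 + 4·12 + 24)/6 = 78/6 = 13
te_F = (9 + 4·10 + 11)/6 = 60/6 = 10
te_G = (7 + 4·8 + 21)/6 = 60/6 = 10
te_H = (6 + 4·8 + 16)/6 = 54/6 = 9
te_I = (9 + 4·13 + 17)/6 = 78/6 = 13

Forward pass:
ES_A = 0; EF_A = 3
ES_B = 0; EF_B = 4
ES_C = 4; EF_C = 4+10 = 14
ES_D = max(EF_A=3, EF_B=4) = 4; EF_D = 4+12 = 16
ES_E = 4; EF_E = 4+13 = 17
ES_F = max(EF_A=3, EF_D=16) = 16; EF_F = 16+10 = 26
ES_G = 26; EF_G = 26+10 = 36
ES_H = 16; EF_H = 16+9 = 25
ES_I = max(EF_C=14, EF_E=17, EF_G=36, EF_H=25) = 36; EF_I = 36+13 = 49
Expected project duration μ = 49 days. Critical path: B → D → F → G → I.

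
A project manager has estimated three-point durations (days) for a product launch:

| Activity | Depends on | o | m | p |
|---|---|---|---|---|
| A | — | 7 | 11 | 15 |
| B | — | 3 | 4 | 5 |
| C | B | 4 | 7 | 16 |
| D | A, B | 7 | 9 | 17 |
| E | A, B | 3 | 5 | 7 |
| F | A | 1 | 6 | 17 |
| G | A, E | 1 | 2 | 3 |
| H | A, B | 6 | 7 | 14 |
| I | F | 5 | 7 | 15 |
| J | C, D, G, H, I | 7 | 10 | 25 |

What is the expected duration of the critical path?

te_A = (7 + 4·11 + 15)/6 = 66/6 = 11
te_B = (3 + 4·4 + 5)/6 = 24/6 = 4
te_C = (4 + 4·7 + 16)/6 = 48/6 = 8
te_D = (7 + 4·9 + 17)/6 = 60/6 = 10
te_E = (3 + 4·5 + 7)/6 = 30/6 = 5
te_F = (1 + 4·6 + 17)/6 = 42/6 = 7
te_G = (1 + 4·2 + 3)/6 = 12/6 = 2
te_H = (6 + 4·7 + 14)/6 = 48/6 = 8
te_I = (5 + 4·7 + 15)/6 = 48/6 = 8
te_J = (7 + 4·10 + 25)/6 = 72/6 = 12

Forward pass:
ES_A = 0; EF_A = 11
ES_B = 0; EF_B = 4
ES_C = 4; EF_C = 4+8 = 12
ES_D = max(EF_A=11, EF_B=4) = 11; EF_D = 11+10 = 21
ES_E = max(EF_A=11, EF_B=4) = 11; EF_E = 11+5 = 16
ES_F = 11; EF_F = 11+7 = 18
ES_G = max(EF_A=11, EF_E=16) = 16; EF_G = 16+2 = 18
ES_H = max(EF_A=11, EF_B=4) = 11; EF_H = 11+8 = 19
ES_I = 18; EF_I = 18+8 = 26
ES_J = max(EF_C=12, EF_D=21, EF_G=18, EF_H=19, EF_I=26) = 26; EF_J = 26+12 = 38
Expected project duration μ = 38 days. Critical path: A → F → I → J.

38 days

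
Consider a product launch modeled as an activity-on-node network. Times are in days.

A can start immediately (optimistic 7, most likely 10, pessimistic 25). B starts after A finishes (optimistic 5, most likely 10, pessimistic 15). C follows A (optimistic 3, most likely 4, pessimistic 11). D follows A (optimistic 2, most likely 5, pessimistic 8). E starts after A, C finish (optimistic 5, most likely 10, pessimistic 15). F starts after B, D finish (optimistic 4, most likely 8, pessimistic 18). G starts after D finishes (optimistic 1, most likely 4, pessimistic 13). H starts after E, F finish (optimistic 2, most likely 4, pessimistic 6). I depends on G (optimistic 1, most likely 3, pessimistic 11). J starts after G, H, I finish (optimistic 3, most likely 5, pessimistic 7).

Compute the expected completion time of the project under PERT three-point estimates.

te_A = (7 + 4·10 + 25)/6 = 72/6 = 12
te_B = (5 + 4·10 + 15)/6 = 60/6 = 10
te_C = (3 + 4·4 + 11)/6 = 30/6 = 5
te_D = (2 + 4·5 + 8)/6 = 30/6 = 5
te_E = (5 + 4·10 + 15)/6 = 60/6 = 10
te_F = (4 + 4·8 + 18)/6 = 54/6 = 9
te_G = (1 + 4·4 + 13)/6 = 30/6 = 5
te_H = (2 + 4·4 + 6)/6 = 24/6 = 4
te_I = (1 + 4·3 + 11)/6 = 24/6 = 4
te_J = (3 + 4·5 + 7)/6 = 30/6 = 5

Forward pass:
ES_A = 0; EF_A = 12
ES_B = 12; EF_B = 12+10 = 22
ES_C = 12; EF_C = 12+5 = 17
ES_D = 12; EF_D = 12+5 = 17
ES_E = max(EF_A=12, EF_C=17) = 17; EF_E = 17+10 = 27
ES_F = max(EF_B=22, EF_D=17) = 22; EF_F = 22+9 = 31
ES_G = 17; EF_G = 17+5 = 22
ES_H = max(EF_E=27, EF_F=31) = 31; EF_H = 31+4 = 35
ES_I = 22; EF_I = 22+4 = 26
ES_J = max(EF_G=22, EF_H=35, EF_I=26) = 35; EF_J = 35+5 = 40
Expected project duration μ = 40 days. Critical path: A → B → F → H → J.

40 days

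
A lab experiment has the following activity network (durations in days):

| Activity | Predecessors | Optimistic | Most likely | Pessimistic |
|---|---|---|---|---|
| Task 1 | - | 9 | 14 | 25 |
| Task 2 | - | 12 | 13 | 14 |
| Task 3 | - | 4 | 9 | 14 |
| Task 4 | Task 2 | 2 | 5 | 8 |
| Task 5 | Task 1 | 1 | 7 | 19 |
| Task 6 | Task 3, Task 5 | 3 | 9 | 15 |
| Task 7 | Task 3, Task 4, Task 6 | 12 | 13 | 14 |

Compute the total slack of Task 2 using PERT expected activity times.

te_Task 1 = (9 + 4·14 + 25)/6 = 90/6 = 15
te_Task 2 = (12 + 4·13 + 14)/6 = 78/6 = 13
te_Task 3 = (4 + 4·9 + 14)/6 = 54/6 = 9
te_Task 4 = (2 + 4·5 + 8)/6 = 30/6 = 5
te_Task 5 = (1 + 4·7 + 19)/6 = 48/6 = 8
te_Task 6 = (3 + 4·9 + 15)/6 = 54/6 = 9
te_Task 7 = (12 + 4·13 + 14)/6 = 78/6 = 13

Forward pass:
ES_Task 1 = 0; EF_Task 1 = 15
ES_Task 2 = 0; EF_Task 2 = 13
ES_Task 3 = 0; EF_Task 3 = 9
ES_Task 4 = 13; EF_Task 4 = 13+5 = 18
ES_Task 5 = 15; EF_Task 5 = 15+8 = 23
ES_Task 6 = max(EF_Task 3=9, EF_Task 5=23) = 23; EF_Task 6 = 23+9 = 32
ES_Task 7 = max(EF_Task 3=9, EF_Task 4=18, EF_Task 6=32) = 32; EF_Task 7 = 32+13 = 45
Expected project duration μ = 45 days. Critical path: Task 1 → Task 5 → Task 6 → Task 7.

Backward pass:
LF_Task 7 = 45; LS_Task 7 = 45−13 = 32
LF_Task 6 = LS_Task 7 = 32; LS_Task 6 = 32−9 = 23
LF_Task 5 = LS_Task 6 = 23; LS_Task 5 = 23−8 = 15
LF_Task 4 = LS_Task 7 = 32; LS_Task 4 = 32−5 = 27
LF_Task 3 = min(LS_Task 6=23, LS_Task 7=32) = 23; LS_Task 3 = 23−9 = 14
LF_Task 2 = LS_Task 4 = 27; LS_Task 2 = 27−13 = 14
LF_Task 1 = LS_Task 5 = 15; LS_Task 1 = 15−15 = 0
Slack_Task 2 = LS_Task 2 − ES_Task 2 = 14 − 0 = 14

14 days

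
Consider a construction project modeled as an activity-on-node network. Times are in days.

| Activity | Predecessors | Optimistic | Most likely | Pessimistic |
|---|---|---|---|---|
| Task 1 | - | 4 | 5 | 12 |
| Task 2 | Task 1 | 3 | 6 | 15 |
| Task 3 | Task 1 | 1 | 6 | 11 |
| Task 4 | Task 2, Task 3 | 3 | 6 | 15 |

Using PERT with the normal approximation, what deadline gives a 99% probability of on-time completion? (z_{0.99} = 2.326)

27.3 days

te_Task 1 = (4 + 4·5 + 12)/6 = 36/6 = 6; σ²_Task 1 = ((12−4)/6)² = 1.778
te_Task 2 = (3 + 4·6 + 15)/6 = 42/6 = 7; σ²_Task 2 = ((15−3)/6)² = 4.000
te_Task 3 = (1 + 4·6 + 11)/6 = 36/6 = 6; σ²_Task 3 = ((11−1)/6)² = 2.778
te_Task 4 = (3 + 4·6 + 15)/6 = 42/6 = 7; σ²_Task 4 = ((15−3)/6)² = 4.000

Forward pass:
ES_Task 1 = 0; EF_Task 1 = 6
ES_Task 2 = 6; EF_Task 2 = 6+7 = 13
ES_Task 3 = 6; EF_Task 3 = 6+6 = 12
ES_Task 4 = max(EF_Task 2=13, EF_Task 3=12) = 13; EF_Task 4 = 13+7 = 20
Expected project duration μ = 20 days. Critical path: Task 1 → Task 2 → Task 4.

Variance along critical path = 1.778 + 4.000 + 4.000 = 9.778; σ = 3.127 days.
D = μ + z·σ = 20 + 2.326·3.127 = 27.3 days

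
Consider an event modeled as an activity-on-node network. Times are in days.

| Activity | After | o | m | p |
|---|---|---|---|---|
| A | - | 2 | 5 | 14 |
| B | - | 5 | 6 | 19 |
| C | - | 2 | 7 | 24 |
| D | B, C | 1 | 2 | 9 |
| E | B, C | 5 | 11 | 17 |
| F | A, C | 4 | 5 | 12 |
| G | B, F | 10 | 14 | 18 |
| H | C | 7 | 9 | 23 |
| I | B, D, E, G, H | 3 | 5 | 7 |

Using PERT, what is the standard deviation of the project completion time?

4.18 days

te_A = (2 + 4·5 + 14)/6 = 36/6 = 6; σ²_A = ((14−2)/6)² = 4.000
te_B = (5 + 4·6 + 19)/6 = 48/6 = 8; σ²_B = ((19−5)/6)² = 5.444
te_C = (2 + 4·7 + 24)/6 = 54/6 = 9; σ²_C = ((24−2)/6)² = 13.444
te_D = (1 + 4·2 + 9)/6 = 18/6 = 3; σ²_D = ((9−1)/6)² = 1.778
te_E = (5 + 4·11 + 17)/6 = 66/6 = 11; σ²_E = ((17−5)/6)² = 4.000
te_F = (4 + 4·5 + 12)/6 = 36/6 = 6; σ²_F = ((12−4)/6)² = 1.778
te_G = (10 + 4·14 + 18)/6 = 84/6 = 14; σ²_G = ((18−10)/6)² = 1.778
te_H = (7 + 4·9 + 23)/6 = 66/6 = 11; σ²_H = ((23−7)/6)² = 7.111
te_I = (3 + 4·5 + 7)/6 = 30/6 = 5; σ²_I = ((7−3)/6)² = 0.444

Forward pass:
ES_A = 0; EF_A = 6
ES_B = 0; EF_B = 8
ES_C = 0; EF_C = 9
ES_D = max(EF_B=8, EF_C=9) = 9; EF_D = 9+3 = 12
ES_E = max(EF_B=8, EF_C=9) = 9; EF_E = 9+11 = 20
ES_F = max(EF_A=6, EF_C=9) = 9; EF_F = 9+6 = 15
ES_G = max(EF_B=8, EF_F=15) = 15; EF_G = 15+14 = 29
ES_H = 9; EF_H = 9+11 = 20
ES_I = max(EF_B=8, EF_D=12, EF_E=20, EF_G=29, EF_H=20) = 29; EF_I = 29+5 = 34
Expected project duration μ = 34 days. Critical path: C → F → G → I.

Variance along critical path = 13.444 + 1.778 + 1.778 + 0.444 = 17.444
σ = √17.444 = 4.177 days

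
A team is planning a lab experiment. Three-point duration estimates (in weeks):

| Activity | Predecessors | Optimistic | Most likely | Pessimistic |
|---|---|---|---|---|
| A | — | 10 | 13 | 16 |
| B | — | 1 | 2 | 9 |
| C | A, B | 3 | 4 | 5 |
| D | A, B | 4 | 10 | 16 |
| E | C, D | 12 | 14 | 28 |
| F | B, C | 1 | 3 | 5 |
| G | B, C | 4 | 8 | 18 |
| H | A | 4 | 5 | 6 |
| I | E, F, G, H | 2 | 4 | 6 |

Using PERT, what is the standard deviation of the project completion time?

te_A = (10 + 4·13 + 16)/6 = 78/6 = 13; σ²_A = ((16−10)/6)² = 1.000
te_B = (1 + 4·2 + 9)/6 = 18/6 = 3; σ²_B = ((9−1)/6)² = 1.778
te_C = (3 + 4·4 + 5)/6 = 24/6 = 4; σ²_C = ((5−3)/6)² = 0.111
te_D = (4 + 4·10 + 16)/6 = 60/6 = 10; σ²_D = ((16−4)/6)² = 4.000
te_E = (12 + 4·14 + 28)/6 = 96/6 = 16; σ²_E = ((28−12)/6)² = 7.111
te_F = (1 + 4·3 + 5)/6 = 18/6 = 3; σ²_F = ((5−1)/6)² = 0.444
te_G = (4 + 4·8 + 18)/6 = 54/6 = 9; σ²_G = ((18−4)/6)² = 5.444
te_H = (4 + 4·5 + 6)/6 = 30/6 = 5; σ²_H = ((6−4)/6)² = 0.111
te_I = (2 + 4·4 + 6)/6 = 24/6 = 4; σ²_I = ((6−2)/6)² = 0.444

Forward pass:
ES_A = 0; EF_A = 13
ES_B = 0; EF_B = 3
ES_C = max(EF_A=13, EF_B=3) = 13; EF_C = 13+4 = 17
ES_D = max(EF_A=13, EF_B=3) = 13; EF_D = 13+10 = 23
ES_E = max(EF_C=17, EF_D=23) = 23; EF_E = 23+16 = 39
ES_F = max(EF_B=3, EF_C=17) = 17; EF_F = 17+3 = 20
ES_G = max(EF_B=3, EF_C=17) = 17; EF_G = 17+9 = 26
ES_H = 13; EF_H = 13+5 = 18
ES_I = max(EF_E=39, EF_F=20, EF_G=26, EF_H=18) = 39; EF_I = 39+4 = 43
Expected project duration μ = 43 weeks. Critical path: A → D → E → I.

Variance along critical path = 1.000 + 4.000 + 7.111 + 0.444 = 12.556
σ = √12.556 = 3.543 weeks

3.54 weeks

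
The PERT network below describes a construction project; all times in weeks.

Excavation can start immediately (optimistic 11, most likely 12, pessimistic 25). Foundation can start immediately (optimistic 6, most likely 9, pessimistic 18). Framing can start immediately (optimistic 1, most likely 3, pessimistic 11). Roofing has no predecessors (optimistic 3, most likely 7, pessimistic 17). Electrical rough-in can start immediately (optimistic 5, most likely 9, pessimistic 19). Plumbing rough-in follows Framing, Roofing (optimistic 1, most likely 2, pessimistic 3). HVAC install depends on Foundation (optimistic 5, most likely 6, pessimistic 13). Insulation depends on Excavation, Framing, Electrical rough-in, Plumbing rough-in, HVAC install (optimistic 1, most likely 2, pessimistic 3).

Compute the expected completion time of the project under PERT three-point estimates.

19 weeks

te_Excavation = (11 + 4·12 + 25)/6 = 84/6 = 14
te_Foundation = (6 + 4·9 + 18)/6 = 60/6 = 10
te_Framing = (1 + 4·3 + 11)/6 = 24/6 = 4
te_Roofing = (3 + 4·7 + 17)/6 = 48/6 = 8
te_Electrical rough-in = (5 + 4·9 + 19)/6 = 60/6 = 10
te_Plumbing rough-in = (1 + 4·2 + 3)/6 = 12/6 = 2
te_HVAC install = (5 + 4·6 + 13)/6 = 42/6 = 7
te_Insulation = (1 + 4·2 + 3)/6 = 12/6 = 2

Forward pass:
ES_Excavation = 0; EF_Excavation = 14
ES_Foundation = 0; EF_Foundation = 10
ES_Framing = 0; EF_Framing = 4
ES_Roofing = 0; EF_Roofing = 8
ES_Electrical rough-in = 0; EF_Electrical rough-in = 10
ES_Plumbing rough-in = max(EF_Framing=4, EF_Roofing=8) = 8; EF_Plumbing rough-in = 8+2 = 10
ES_HVAC install = 10; EF_HVAC install = 10+7 = 17
ES_Insulation = max(EF_Excavation=14, EF_Framing=4, EF_Electrical rough-in=10, EF_Plumbing rough-in=10, EF_HVAC install=17) = 17; EF_Insulation = 17+2 = 19
Expected project duration μ = 19 weeks. Critical path: Foundation → HVAC install → Insulation.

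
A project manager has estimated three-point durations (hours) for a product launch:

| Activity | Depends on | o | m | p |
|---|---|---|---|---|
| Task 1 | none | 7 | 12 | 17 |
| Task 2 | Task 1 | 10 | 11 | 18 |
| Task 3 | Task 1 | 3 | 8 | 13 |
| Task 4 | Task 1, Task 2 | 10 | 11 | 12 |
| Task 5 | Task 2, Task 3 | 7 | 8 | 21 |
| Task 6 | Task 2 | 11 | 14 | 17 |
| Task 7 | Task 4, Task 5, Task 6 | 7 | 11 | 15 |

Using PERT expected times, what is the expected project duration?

te_Task 1 = (7 + 4·12 + 17)/6 = 72/6 = 12
te_Task 2 = (10 + 4·11 + 18)/6 = 72/6 = 12
te_Task 3 = (3 + 4·8 + 13)/6 = 48/6 = 8
te_Task 4 = (10 + 4·11 + 12)/6 = 66/6 = 11
te_Task 5 = (7 + 4·8 + 21)/6 = 60/6 = 10
te_Task 6 = (11 + 4·14 + 17)/6 = 84/6 = 14
te_Task 7 = (7 + 4·11 + 15)/6 = 66/6 = 11

Forward pass:
ES_Task 1 = 0; EF_Task 1 = 12
ES_Task 2 = 12; EF_Task 2 = 12+12 = 24
ES_Task 3 = 12; EF_Task 3 = 12+8 = 20
ES_Task 4 = max(EF_Task 1=12, EF_Task 2=24) = 24; EF_Task 4 = 24+11 = 35
ES_Task 5 = max(EF_Task 2=24, EF_Task 3=20) = 24; EF_Task 5 = 24+10 = 34
ES_Task 6 = 24; EF_Task 6 = 24+14 = 38
ES_Task 7 = max(EF_Task 4=35, EF_Task 5=34, EF_Task 6=38) = 38; EF_Task 7 = 38+11 = 49
Expected project duration μ = 49 hours. Critical path: Task 1 → Task 2 → Task 6 → Task 7.

49 hours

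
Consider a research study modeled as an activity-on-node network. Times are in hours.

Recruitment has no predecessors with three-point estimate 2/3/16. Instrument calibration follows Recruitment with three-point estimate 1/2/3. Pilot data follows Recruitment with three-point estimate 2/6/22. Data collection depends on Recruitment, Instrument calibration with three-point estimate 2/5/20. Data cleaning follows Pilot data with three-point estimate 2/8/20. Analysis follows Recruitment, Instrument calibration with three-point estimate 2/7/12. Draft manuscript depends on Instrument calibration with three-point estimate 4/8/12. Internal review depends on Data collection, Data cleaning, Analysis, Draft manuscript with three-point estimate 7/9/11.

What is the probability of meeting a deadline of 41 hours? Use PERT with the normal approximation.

te_Recruitment = (2 + 4·3 + 16)/6 = 30/6 = 5; σ²_Recruitment = ((16−2)/6)² = 5.444
te_Instrument calibration = (1 + 4·2 + 3)/6 = 12/6 = 2; σ²_Instrument calibration = ((3−1)/6)² = 0.111
te_Pilot data = (2 + 4·6 + 22)/6 = 48/6 = 8; σ²_Pilot data = ((22−2)/6)² = 11.111
te_Data collection = (2 + 4·5 + 20)/6 = 42/6 = 7; σ²_Data collection = ((20−2)/6)² = 9.000
te_Data cleaning = (2 + 4·8 + 20)/6 = 54/6 = 9; σ²_Data cleaning = ((20−2)/6)² = 9.000
te_Analysis = (2 + 4·7 + 12)/6 = 42/6 = 7; σ²_Analysis = ((12−2)/6)² = 2.778
te_Draft manuscript = (4 + 4·8 + 12)/6 = 48/6 = 8; σ²_Draft manuscript = ((12−4)/6)² = 1.778
te_Internal review = (7 + 4·9 + 11)/6 = 54/6 = 9; σ²_Internal review = ((11−7)/6)² = 0.444

Forward pass:
ES_Recruitment = 0; EF_Recruitment = 5
ES_Instrument calibration = 5; EF_Instrument calibration = 5+2 = 7
ES_Pilot data = 5; EF_Pilot data = 5+8 = 13
ES_Data collection = max(EF_Recruitment=5, EF_Instrument calibration=7) = 7; EF_Data collection = 7+7 = 14
ES_Data cleaning = 13; EF_Data cleaning = 13+9 = 22
ES_Analysis = max(EF_Recruitment=5, EF_Instrument calibration=7) = 7; EF_Analysis = 7+7 = 14
ES_Draft manuscript = 7; EF_Draft manuscript = 7+8 = 15
ES_Internal review = max(EF_Data collection=14, EF_Data cleaning=22, EF_Analysis=14, EF_Draft manuscript=15) = 22; EF_Internal review = 22+9 = 31
Expected project duration μ = 31 hours. Critical path: Recruitment → Pilot data → Data cleaning → Internal review.

Variance along critical path = 5.444 + 11.111 + 9.000 + 0.444 = 26.000; σ = √26.000 = 5.099 hours.
Z = (41 − 31) / 5.099 = 1.961
P(T ≤ 41) = Φ(1.961) ≈ 0.975

0.975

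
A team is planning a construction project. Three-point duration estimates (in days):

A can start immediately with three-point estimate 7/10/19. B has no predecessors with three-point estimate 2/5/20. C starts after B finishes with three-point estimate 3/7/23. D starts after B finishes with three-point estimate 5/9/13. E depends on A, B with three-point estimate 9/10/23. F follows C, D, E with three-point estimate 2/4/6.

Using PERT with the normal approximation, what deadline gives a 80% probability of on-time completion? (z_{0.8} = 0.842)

29.6 days

te_A = (7 + 4·10 + 19)/6 = 66/6 = 11; σ²_A = ((19−7)/6)² = 4.000
te_B = (2 + 4·5 + 20)/6 = 42/6 = 7; σ²_B = ((20−2)/6)² = 9.000
te_C = (3 + 4·7 + 23)/6 = 54/6 = 9; σ²_C = ((23−3)/6)² = 11.111
te_D = (5 + 4·9 + 13)/6 = 54/6 = 9; σ²_D = ((13−5)/6)² = 1.778
te_E = (9 + 4·10 + 23)/6 = 72/6 = 12; σ²_E = ((23−9)/6)² = 5.444
te_F = (2 + 4·4 + 6)/6 = 24/6 = 4; σ²_F = ((6−2)/6)² = 0.444

Forward pass:
ES_A = 0; EF_A = 11
ES_B = 0; EF_B = 7
ES_C = 7; EF_C = 7+9 = 16
ES_D = 7; EF_D = 7+9 = 16
ES_E = max(EF_A=11, EF_B=7) = 11; EF_E = 11+12 = 23
ES_F = max(EF_C=16, EF_D=16, EF_E=23) = 23; EF_F = 23+4 = 27
Expected project duration μ = 27 days. Critical path: A → E → F.

Variance along critical path = 4.000 + 5.444 + 0.444 = 9.889; σ = 3.145 days.
D = μ + z·σ = 27 + 0.842·3.145 = 29.6 days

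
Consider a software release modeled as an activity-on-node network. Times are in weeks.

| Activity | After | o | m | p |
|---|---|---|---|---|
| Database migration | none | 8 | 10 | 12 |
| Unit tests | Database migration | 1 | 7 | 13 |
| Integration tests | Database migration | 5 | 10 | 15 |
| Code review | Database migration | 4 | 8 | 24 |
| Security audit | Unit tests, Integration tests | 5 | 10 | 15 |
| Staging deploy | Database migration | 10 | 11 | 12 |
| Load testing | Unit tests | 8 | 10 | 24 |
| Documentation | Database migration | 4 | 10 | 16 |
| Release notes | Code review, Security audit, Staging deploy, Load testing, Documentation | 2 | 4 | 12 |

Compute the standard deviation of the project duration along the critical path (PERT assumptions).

te_Database migration = (8 + 4·10 + 12)/6 = 60/6 = 10; σ²_Database migration = ((12−8)/6)² = 0.444
te_Unit tests = (1 + 4·7 + 13)/6 = 42/6 = 7; σ²_Unit tests = ((13−1)/6)² = 4.000
te_Integration tests = (5 + 4·10 + 15)/6 = 60/6 = 10; σ²_Integration tests = ((15−5)/6)² = 2.778
te_Code review = (4 + 4·8 + 24)/6 = 60/6 = 10; σ²_Code review = ((24−4)/6)² = 11.111
te_Security audit = (5 + 4·10 + 15)/6 = 60/6 = 10; σ²_Security audit = ((15−5)/6)² = 2.778
te_Staging deploy = (10 + 4·11 + 12)/6 = 66/6 = 11; σ²_Staging deploy = ((12−10)/6)² = 0.111
te_Load testing = (8 + 4·10 + 24)/6 = 72/6 = 12; σ²_Load testing = ((24−8)/6)² = 7.111
te_Documentation = (4 + 4·10 + 16)/6 = 60/6 = 10; σ²_Documentation = ((16−4)/6)² = 4.000
te_Release notes = (2 + 4·4 + 12)/6 = 30/6 = 5; σ²_Release notes = ((12−2)/6)² = 2.778

Forward pass:
ES_Database migration = 0; EF_Database migration = 10
ES_Unit tests = 10; EF_Unit tests = 10+7 = 17
ES_Integration tests = 10; EF_Integration tests = 10+10 = 20
ES_Code review = 10; EF_Code review = 10+10 = 20
ES_Security audit = max(EF_Unit tests=17, EF_Integration tests=20) = 20; EF_Security audit = 20+10 = 30
ES_Staging deploy = 10; EF_Staging deploy = 10+11 = 21
ES_Load testing = 17; EF_Load testing = 17+12 = 29
ES_Documentation = 10; EF_Documentation = 10+10 = 20
ES_Release notes = max(EF_Code review=20, EF_Security audit=30, EF_Staging deploy=21, EF_Load testing=29, EF_Documentation=20) = 30; EF_Release notes = 30+5 = 35
Expected project duration μ = 35 weeks. Critical path: Database migration → Integration tests → Security audit → Release notes.

Variance along critical path = 0.444 + 2.778 + 2.778 + 2.778 = 8.778
σ = √8.778 = 2.963 weeks

2.96 weeks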